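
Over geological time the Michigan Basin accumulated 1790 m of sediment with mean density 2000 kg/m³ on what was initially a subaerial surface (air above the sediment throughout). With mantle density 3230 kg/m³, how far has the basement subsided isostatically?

1110 m

Subaerial load: s = t ρ_sed / ρ_m = 1790 m × 2000/3230 = 1110 m.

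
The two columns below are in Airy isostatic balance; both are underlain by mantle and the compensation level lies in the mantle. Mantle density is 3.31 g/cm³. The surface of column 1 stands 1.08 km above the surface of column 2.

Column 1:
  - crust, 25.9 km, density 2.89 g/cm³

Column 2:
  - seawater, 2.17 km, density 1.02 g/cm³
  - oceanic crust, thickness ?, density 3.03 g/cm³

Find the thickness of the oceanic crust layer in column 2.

8.34 km

Take the compensation level at the base of the deeper column (depth z_c below the surface of column 1) and equate Σ ρ_i t_i down to z_c; mantle fills any gap and the z_c terms cancel.
Column 1: 25.9×2.89 + (z_c − 25.9)×3.31
Column 2: 1.08×0 + 2.17×1.02 + x×3.03 + (z_c − 1.08 − 2.17 − x)×3.31
The z_c×3.31 term appears on both sides and cancels. Collect the known terms of each column as K = Σ(ρt)_known − 3.31 × (depth of known layers): K_1 = 74.851 − 3.31×25.9 = −10.878; K_2 = 2.2134 − 3.31×(1.08 + 2.17) = −8.5441.
Balance: K_1 = K_2 − x×(3.31 − 3.03), so x = (K_2 − K_1)/(3.31 − 3.03) = 2.3339/0.28 = 8.34 km.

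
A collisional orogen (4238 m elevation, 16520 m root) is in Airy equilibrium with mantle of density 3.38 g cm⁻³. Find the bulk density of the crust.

2.69 g cm⁻³

ρ_c h = (ρ_m − ρ_c) r → ρ_c (h + r) = ρ_m r → ρ_c = ρ_m r / (h + r).
ρ_c = 3.38 × 16520 m / (4238 m + 16520 m) = 2.69 g cm⁻³.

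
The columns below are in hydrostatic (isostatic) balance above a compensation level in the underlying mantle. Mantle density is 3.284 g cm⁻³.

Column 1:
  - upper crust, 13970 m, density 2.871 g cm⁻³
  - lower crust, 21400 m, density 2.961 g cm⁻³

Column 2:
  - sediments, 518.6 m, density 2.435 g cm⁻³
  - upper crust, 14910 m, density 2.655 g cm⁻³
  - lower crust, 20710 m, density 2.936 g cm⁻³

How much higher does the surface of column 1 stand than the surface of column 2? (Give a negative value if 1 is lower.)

For any compensation level in the mantle, the mantle terms cancel and isostasy reduces to e = (Σt_1 − Σt_2) − (Σ(ρt)_1 − Σ(ρt)_2) / ρ_m.
Σt_1 = 35370 m; Σt_2 = 36138.6 m; Σ(ρt)_1 = 103473.27; Σ(ρt)_2 = 101653.401 (in m·g cm⁻³).
e = (35370 − 36138.6) − (103473.27 − 101653.401) / 3.284 = −1320 m.

−1320 m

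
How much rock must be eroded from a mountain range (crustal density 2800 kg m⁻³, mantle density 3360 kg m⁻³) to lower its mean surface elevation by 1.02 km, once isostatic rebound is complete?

Net drop Δ = e − u = e − e ρ_c/ρ_m = e (ρ_m − ρ_c)/ρ_m.
e = Δ ρ_m/(ρ_m − ρ_c) = 1.02 km × 3360/560 = 6.12 km.

6.12 km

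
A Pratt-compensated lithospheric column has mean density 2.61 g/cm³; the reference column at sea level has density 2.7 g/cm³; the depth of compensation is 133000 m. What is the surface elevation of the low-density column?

ρ_ref D = ρ (D + h) → h = D (ρ_ref − ρ)/ρ.
h = 133000 m × (2.7 − 2.61)/2.61 = 4590 m.

4590 m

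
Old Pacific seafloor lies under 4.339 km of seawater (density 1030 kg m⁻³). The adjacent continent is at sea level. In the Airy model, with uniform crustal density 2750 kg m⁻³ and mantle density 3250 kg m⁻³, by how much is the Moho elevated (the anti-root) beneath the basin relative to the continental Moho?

Equating mass per unit area of the two columns: replacing crust with seawater at the top is compensated by replacing crust with mantle at the base: d (ρ_c − ρ_w) = a (ρ_m − ρ_c).
a = d (ρ_c − ρ_w)/(ρ_m − ρ_c) = 4.339 km × 1720/500 = 14.9 km.

14.9 km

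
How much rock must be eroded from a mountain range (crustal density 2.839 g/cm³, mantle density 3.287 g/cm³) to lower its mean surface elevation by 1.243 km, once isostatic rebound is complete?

Net drop Δ = e − u = e − e ρ_c/ρ_m = e (ρ_m − ρ_c)/ρ_m.
e = Δ ρ_m/(ρ_m − ρ_c) = 1.243 km × 3.287/0.448 = 9.12 km.

9.12 km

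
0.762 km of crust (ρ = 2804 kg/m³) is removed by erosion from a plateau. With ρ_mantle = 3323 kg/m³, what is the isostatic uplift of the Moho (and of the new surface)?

Unloading: uplift u = e ρ_c/ρ_m = 0.762 km × 2804/3323 = 0.643 km.

0.643 km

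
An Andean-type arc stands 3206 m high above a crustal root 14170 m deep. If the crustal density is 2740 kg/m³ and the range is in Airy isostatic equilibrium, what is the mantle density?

Airy balance: ρ_c h = (ρ_m − ρ_c) r → ρ_m = ρ_c (1 + h/r).
ρ_m = 2740 × (1 + 3206 m/14170 m) = 3360 kg/m³.

3360 kg/m³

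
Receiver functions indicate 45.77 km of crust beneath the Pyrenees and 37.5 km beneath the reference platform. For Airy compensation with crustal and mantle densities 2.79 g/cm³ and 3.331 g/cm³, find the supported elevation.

1.34 km

Excess crust Δ = 45.77 km − 37.5 km = 8.27 km, split between elevation h and root r with h + r = Δ.
Airy balance ρ_c h = (ρ_m − ρ_c) r gives r = h ρ_c/(ρ_m − ρ_c), so h (1 + ρ_c/(ρ_m − ρ_c)) = Δ, i.e. h = Δ (ρ_m − ρ_c)/ρ_m.
h = 8.27 km × 0.541/3.331 = 1.34 km.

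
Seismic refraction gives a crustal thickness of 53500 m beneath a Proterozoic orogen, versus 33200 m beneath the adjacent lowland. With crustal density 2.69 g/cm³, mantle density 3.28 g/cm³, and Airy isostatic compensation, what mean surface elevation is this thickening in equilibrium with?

3650 m

Excess crust Δ = 53500 m − 33200 m = 20300 m, split between elevation h and root r with h + r = Δ.
Airy balance ρ_c h = (ρ_m − ρ_c) r gives r = h ρ_c/(ρ_m − ρ_c), so h (1 + ρ_c/(ρ_m − ρ_c)) = Δ, i.e. h = Δ (ρ_m − ρ_c)/ρ_m.
h = 20300 m × 0.59/3.28 = 3650 m.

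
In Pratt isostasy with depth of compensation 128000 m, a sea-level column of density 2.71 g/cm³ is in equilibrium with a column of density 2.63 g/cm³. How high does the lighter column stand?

3890 m

ρ_ref D = ρ (D + h) → h = D (ρ_ref − ρ)/ρ.
h = 128000 m × (2.71 − 2.63)/2.63 = 3890 m.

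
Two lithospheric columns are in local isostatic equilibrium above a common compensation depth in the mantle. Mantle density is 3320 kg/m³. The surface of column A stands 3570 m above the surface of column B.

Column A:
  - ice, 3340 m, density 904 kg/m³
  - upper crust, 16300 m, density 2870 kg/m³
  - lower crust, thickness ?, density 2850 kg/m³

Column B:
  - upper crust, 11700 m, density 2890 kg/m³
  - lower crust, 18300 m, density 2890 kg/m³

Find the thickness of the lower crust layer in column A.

Take the compensation level at the base of the deeper column (depth z_c below the surface of column A) and equate Σ ρ_i t_i down to z_c; mantle fills any gap and the z_c terms cancel.
Column A: 3340×904 + 16300×2870 + x×2850 + (z_c − 19640 − x)×3320
Column B: 3570×0 + 11700×2890 + 18300×2890 + (z_c − 3570 − 30000)×3320
The z_c×3320 term appears on both sides and cancels. Collect the known terms of each column as K = Σ(ρt)_known − 3320 × (depth of known layers): K_A = 49800360 − 3320×19640 = −15404440; K_B = 86700000 − 3320×(3570 + 30000) = −24752400.
Balance: K_A − x×(3320 − 2850) = K_B, so x = (K_A − K_B)/(3320 − 2850) = 9347960/470 = 19900 m.

19900 m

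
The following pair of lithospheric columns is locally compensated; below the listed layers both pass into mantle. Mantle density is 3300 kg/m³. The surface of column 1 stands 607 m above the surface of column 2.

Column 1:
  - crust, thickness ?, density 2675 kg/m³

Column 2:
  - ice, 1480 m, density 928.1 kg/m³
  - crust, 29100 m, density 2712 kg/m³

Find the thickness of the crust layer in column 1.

Take the compensation level at the base of the deeper column (depth z_c below the surface of column 1) and equate Σ ρ_i t_i down to z_c; mantle fills any gap and the z_c terms cancel.
Column 1: x×2675 + (z_c − 0 − x)×3300
Column 2: 607×0 + 1480×928.1 + 29100×2712 + (z_c − 607 − 30580)×3300
The z_c×3300 term appears on both sides and cancels. Collect the known terms of each column as K = Σ(ρt)_known − 3300 × (depth of known layers): K_1 = 0 − 3300×0 = 0; K_2 = 80292788 − 3300×(607 + 30580) = −22624312.
Balance: K_1 − x×(3300 − 2675) = K_2, so x = (K_1 − K_2)/(3300 − 2675) = 22624300/625 = 36200 m.

36200 m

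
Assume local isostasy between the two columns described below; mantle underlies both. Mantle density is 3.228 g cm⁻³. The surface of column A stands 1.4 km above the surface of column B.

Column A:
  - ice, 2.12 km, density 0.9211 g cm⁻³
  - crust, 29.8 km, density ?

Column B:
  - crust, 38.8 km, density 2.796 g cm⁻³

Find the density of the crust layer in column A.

2.68 g cm⁻³

Take the compensation level at the base of the deeper column (depth z_c below the surface of column A) and equate Σ ρ_i t_i down to z_c; mantle fills any gap and the z_c terms cancel.
Column A: 2.12×0.9211 + 29.8×ρ + (z_c − 31.92)×3.228
Column B: 1.4×0 + 38.8×2.796 + (z_c − 1.4 − 38.8)×3.228
The z_c×3.228 term appears on both sides and cancels. Collect the known terms of each column as K = Σ(ρt)_known − 3.228 × (depth of known layers): K_A = 1.952732 − 3.228×31.92 = −101.085028; K_B = 108.4848 − 3.228×(1.4 + 38.8) = −21.2808.
Balance: K_A + 29.8×ρ = K_B, so ρ = (K_B − K_A)/29.8 = 79.8042/29.8 = 2.68 g cm⁻³.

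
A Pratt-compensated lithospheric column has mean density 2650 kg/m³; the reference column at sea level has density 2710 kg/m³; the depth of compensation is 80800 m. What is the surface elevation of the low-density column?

1830 m

ρ_ref D = ρ (D + h) → h = D (ρ_ref − ρ)/ρ.
h = 80800 m × (2710 − 2650)/2650 = 1830 m.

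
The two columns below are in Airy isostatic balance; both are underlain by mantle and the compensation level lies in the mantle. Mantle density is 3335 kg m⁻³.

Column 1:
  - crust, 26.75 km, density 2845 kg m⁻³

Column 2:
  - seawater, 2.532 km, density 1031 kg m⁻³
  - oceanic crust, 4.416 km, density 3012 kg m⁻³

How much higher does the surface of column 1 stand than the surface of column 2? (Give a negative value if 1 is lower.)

1.75 km

For any compensation level in the mantle, the mantle terms cancel and isostasy reduces to e = (Σt_1 − Σt_2) − (Σ(ρt)_1 − Σ(ρt)_2) / ρ_m.
Σt_1 = 26.75 km; Σt_2 = 6.948 km; Σ(ρt)_1 = 76103.75; Σ(ρt)_2 = 15911.484 (in km·kg m⁻³).
e = (26.75 − 6.948) − (76103.75 − 15911.484) / 3335 = 1.75 km.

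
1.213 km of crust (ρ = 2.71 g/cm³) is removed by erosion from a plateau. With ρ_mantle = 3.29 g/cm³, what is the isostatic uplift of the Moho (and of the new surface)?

Unloading: uplift u = e ρ_c/ρ_m = 1.213 km × 2.71/3.29 = 0.999 km.

0.999 km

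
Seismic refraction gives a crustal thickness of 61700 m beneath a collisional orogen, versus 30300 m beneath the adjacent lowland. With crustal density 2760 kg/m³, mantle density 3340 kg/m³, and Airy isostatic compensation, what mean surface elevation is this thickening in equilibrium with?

Excess crust Δ = 61700 m − 30300 m = 31400 m, split between elevation h and root r with h + r = Δ.
Airy balance ρ_c h = (ρ_m − ρ_c) r gives r = h ρ_c/(ρ_m − ρ_c), so h (1 + ρ_c/(ρ_m − ρ_c)) = Δ, i.e. h = Δ (ρ_m − ρ_c)/ρ_m.
h = 31400 m × 580/3340 = 5450 m.

5450 m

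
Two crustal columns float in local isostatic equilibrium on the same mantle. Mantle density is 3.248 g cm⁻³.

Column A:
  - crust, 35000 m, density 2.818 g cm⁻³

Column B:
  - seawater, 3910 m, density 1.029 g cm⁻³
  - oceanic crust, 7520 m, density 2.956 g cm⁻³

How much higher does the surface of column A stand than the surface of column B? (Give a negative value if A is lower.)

For any compensation level in the mantle, the mantle terms cancel and isostasy reduces to e = (Σt_A − Σt_B) − (Σ(ρt)_A − Σ(ρt)_B) / ρ_m.
Σt_A = 35000 m; Σt_B = 11430 m; Σ(ρt)_A = 98630; Σ(ρt)_B = 26252.51 (in m·g cm⁻³).
e = (35000 − 11430) − (98630 − 26252.51) / 3.248 = 1290 m.

1290 m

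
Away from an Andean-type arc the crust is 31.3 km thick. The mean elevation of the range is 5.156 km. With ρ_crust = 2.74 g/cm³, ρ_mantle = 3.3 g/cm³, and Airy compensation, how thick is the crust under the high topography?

Root depth r = h ρ_c / (ρ_m − ρ_c) = 5.156 km × 2.74 / 0.56 = 25.23 km.
Total thickness = T + h + r = 31.3 km + 5.156 km + 25.23 km = 61.7 km.

61.7 km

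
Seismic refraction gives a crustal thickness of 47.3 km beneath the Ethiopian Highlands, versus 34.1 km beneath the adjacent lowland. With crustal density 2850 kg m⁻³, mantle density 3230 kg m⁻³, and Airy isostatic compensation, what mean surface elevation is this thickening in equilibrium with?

Excess crust Δ = 47.3 km − 34.1 km = 13.2 km, split between elevation h and root r with h + r = Δ.
Airy balance ρ_c h = (ρ_m − ρ_c) r gives r = h ρ_c/(ρ_m − ρ_c), so h (1 + ρ_c/(ρ_m − ρ_c)) = Δ, i.e. h = Δ (ρ_m − ρ_c)/ρ_m.
h = 13.2 km × 380/3230 = 1.55 km.

1.55 km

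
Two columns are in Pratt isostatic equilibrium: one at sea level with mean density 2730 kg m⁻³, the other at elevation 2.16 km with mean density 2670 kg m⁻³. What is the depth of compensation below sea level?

ρ_ref D = ρ (D + h) → D (ρ_ref − ρ) = ρ h.
D = ρ h/(ρ_ref − ρ) = 2670 × 2.16 km/(2730 − 2670) = 96.1 km.

96.1 km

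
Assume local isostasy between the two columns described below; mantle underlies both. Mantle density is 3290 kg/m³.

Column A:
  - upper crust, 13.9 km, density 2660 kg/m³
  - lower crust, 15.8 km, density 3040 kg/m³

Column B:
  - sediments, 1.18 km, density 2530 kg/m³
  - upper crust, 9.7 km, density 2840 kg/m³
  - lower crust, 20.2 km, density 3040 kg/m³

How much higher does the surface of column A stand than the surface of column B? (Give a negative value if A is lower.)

0.728 km

For any compensation level in the mantle, the mantle terms cancel and isostasy reduces to e = (Σt_A − Σt_B) − (Σ(ρt)_A − Σ(ρt)_B) / ρ_m.
Σt_A = 29.7 km; Σt_B = 31.08 km; Σ(ρt)_A = 85006; Σ(ρt)_B = 91941.4 (in km·kg/m³).
e = (29.7 − 31.08) − (85006 − 91941.4) / 3290 = 0.728 km.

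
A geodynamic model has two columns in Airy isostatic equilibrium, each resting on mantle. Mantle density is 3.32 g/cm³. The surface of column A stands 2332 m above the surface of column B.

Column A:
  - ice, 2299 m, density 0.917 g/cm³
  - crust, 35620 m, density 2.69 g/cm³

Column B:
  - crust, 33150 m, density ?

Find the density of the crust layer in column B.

Take the compensation level at the base of the deeper column (depth z_c below the surface of column A) and equate Σ ρ_i t_i down to z_c; mantle fills any gap and the z_c terms cancel.
Column A: 2299×0.917 + 35620×2.69 + (z_c − 37919)×3.32
Column B: 2332×0 + 33150×ρ + (z_c − 2332 − 33150)×3.32
The z_c×3.32 term appears on both sides and cancels. Collect the known terms of each column as K = Σ(ρt)_known − 3.32 × (depth of known layers): K_A = 97925.983 − 3.32×37919 = −27965.097; K_B = 0 − 3.32×(2332 + 33150) = −117800.24.
Balance: K_A = K_B + 33150×ρ, so ρ = (K_A − K_B)/33150 = 89835.1/33150 = 2.71 g/cm³.

2.71 g/cm³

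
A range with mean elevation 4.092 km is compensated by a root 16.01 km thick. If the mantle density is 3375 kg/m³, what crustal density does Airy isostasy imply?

2690 kg/m³

ρ_c h = (ρ_m − ρ_c) r → ρ_c (h + r) = ρ_m r → ρ_c = ρ_m r / (h + r).
ρ_c = 3375 × 16.01 km / (4.092 km + 16.01 km) = 2690 kg/m³.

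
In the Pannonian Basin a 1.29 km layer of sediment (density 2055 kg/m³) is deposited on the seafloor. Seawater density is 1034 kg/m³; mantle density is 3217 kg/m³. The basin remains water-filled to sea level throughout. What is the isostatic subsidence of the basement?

Submarine loading: the sediment displaces seawater, and the subsidence is in turn flooded, so s (ρ_m − ρ_w) = t (ρ_sed − ρ_w).
s = 1.29 km × (2055 − 1034) / (3217 − 1034) = 0.603 km.

0.603 km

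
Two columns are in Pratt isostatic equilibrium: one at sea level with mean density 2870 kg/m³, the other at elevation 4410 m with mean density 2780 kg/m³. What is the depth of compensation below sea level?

ρ_ref D = ρ (D + h) → D (ρ_ref − ρ) = ρ h.
D = ρ h/(ρ_ref − ρ) = 2780 × 4410 m/(2870 − 2780) = 136000 m.

136000 m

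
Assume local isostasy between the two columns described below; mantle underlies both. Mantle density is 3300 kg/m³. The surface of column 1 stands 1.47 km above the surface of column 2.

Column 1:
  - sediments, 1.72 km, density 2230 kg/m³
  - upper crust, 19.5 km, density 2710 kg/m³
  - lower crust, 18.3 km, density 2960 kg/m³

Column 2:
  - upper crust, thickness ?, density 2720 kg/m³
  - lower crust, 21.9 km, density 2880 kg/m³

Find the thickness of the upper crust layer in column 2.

Take the compensation level at the base of the deeper column (depth z_c below the surface of column 1) and equate Σ ρ_i t_i down to z_c; mantle fills any gap and the z_c terms cancel.
Column 1: 1.72×2230 + 19.5×2710 + 18.3×2960 + (z_c − 39.52)×3300
Column 2: 1.47×0 + x×2720 + 21.9×2880 + (z_c − 1.47 − 21.9 − x)×3300
The z_c×3300 term appears on both sides and cancels. Collect the known terms of each column as K = Σ(ρt)_known − 3300 × (depth of known layers): K_1 = 110848.6 − 3300×39.52 = −19567.4; K_2 = 63072 − 3300×(1.47 + 21.9) = −14049.
Balance: K_1 = K_2 − x×(3300 − 2720), so x = (K_2 − K_1)/(3300 − 2720) = 5518.4/580 = 9.51 km.

9.51 km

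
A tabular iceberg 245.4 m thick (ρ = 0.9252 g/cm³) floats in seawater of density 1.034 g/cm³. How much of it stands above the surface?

25.8 m

Floating equilibrium: submerged depth d = t ρ_obj/ρ_fluid = 245.4 m × 0.9252/1.034 = 219.6 m.
Freeboard = t − d = 245.4 m − 219.6 m = 25.8 m.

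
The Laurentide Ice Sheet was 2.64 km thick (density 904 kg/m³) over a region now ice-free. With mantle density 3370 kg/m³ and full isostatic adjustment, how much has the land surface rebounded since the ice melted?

Removing the load lets mantle flow back in; uplift u satisfies ρ_ice t = ρ_m u.
u = t ρ_ice/ρ_m = 2.64 km × 904/3370 = 0.708 km.

0.708 km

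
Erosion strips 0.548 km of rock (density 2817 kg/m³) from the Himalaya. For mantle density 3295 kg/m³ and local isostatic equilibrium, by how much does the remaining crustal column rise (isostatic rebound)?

0.469 km

Unloading: uplift u = e ρ_c/ρ_m = 0.548 km × 2817/3295 = 0.469 km.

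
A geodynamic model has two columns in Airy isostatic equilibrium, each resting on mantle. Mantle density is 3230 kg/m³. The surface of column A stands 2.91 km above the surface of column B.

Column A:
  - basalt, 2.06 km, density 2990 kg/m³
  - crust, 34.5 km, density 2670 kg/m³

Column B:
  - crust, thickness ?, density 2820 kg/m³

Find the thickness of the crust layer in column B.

Take the compensation level at the base of the deeper column (depth z_c below the surface of column A) and equate Σ ρ_i t_i down to z_c; mantle fills any gap and the z_c terms cancel.
Column A: 2.06×2990 + 34.5×2670 + (z_c − 36.56)×3230
Column B: 2.91×0 + x×2820 + (z_c − 2.91 − 0 − x)×3230
The z_c×3230 term appears on both sides and cancels. Collect the known terms of each column as K = Σ(ρt)_known − 3230 × (depth of known layers): K_A = 98274.4 − 3230×36.56 = −19814.4; K_B = 0 − 3230×(2.91 + 0) = −9399.3.
Balance: K_A = K_B − x×(3230 − 2820), so x = (K_B − K_A)/(3230 − 2820) = 10415.1/410 = 25.4 km.

25.4 km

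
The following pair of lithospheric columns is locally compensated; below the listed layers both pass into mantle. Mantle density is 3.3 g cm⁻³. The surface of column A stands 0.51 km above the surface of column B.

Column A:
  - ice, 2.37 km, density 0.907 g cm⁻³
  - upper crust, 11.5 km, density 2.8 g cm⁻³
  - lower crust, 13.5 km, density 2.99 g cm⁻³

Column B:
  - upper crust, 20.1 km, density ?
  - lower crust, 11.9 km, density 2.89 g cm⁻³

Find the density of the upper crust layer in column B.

2.85 g cm⁻³

Take the compensation level at the base of the deeper column (depth z_c below the surface of column A) and equate Σ ρ_i t_i down to z_c; mantle fills any gap and the z_c terms cancel.
Column A: 2.37×0.907 + 11.5×2.8 + 13.5×2.99 + (z_c − 27.37)×3.3
Column B: 0.51×0 + 20.1×ρ + 11.9×2.89 + (z_c − 0.51 − 32)×3.3
The z_c×3.3 term appears on both sides and cancels. Collect the known terms of each column as K = Σ(ρt)_known − 3.3 × (depth of known layers): K_A = 74.71459 − 3.3×27.37 = −15.60641; K_B = 34.391 − 3.3×(0.51 + 32) = −72.892.
Balance: K_A = K_B + 20.1×ρ, so ρ = (K_A − K_B)/20.1 = 57.2856/20.1 = 2.85 g cm⁻³.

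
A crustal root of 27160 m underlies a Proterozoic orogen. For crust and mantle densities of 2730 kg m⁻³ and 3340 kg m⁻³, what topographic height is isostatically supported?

Equating mass per unit area of the two columns: ρ_c h = (ρ_m − ρ_c) r.
h = r (ρ_m − ρ_c) / ρ_c = 27160 m × (3340 − 2730) / 2730 = 6070 m.

6070 m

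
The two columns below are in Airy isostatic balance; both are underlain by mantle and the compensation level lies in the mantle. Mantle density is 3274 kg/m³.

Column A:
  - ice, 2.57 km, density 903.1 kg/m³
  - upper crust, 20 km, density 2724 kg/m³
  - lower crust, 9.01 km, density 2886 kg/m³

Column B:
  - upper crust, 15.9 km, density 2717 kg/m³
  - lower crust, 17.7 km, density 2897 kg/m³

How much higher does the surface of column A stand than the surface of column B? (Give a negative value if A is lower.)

1.55 km

For any compensation level in the mantle, the mantle terms cancel and isostasy reduces to e = (Σt_A − Σt_B) − (Σ(ρt)_A − Σ(ρt)_B) / ρ_m.
Σt_A = 31.58 km; Σt_B = 33.6 km; Σ(ρt)_A = 82803.827; Σ(ρt)_B = 94477.2 (in km·kg/m³).
e = (31.58 − 33.6) − (82803.827 − 94477.2) / 3274 = 1.55 km.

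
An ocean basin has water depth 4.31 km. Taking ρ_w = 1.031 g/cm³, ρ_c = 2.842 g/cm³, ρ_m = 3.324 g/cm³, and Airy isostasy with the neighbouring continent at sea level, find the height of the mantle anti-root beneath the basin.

16.2 km

In Airy isostatic equilibrium: replacing crust with seawater at the top is compensated by replacing crust with mantle at the base: d (ρ_c − ρ_w) = a (ρ_m − ρ_c).
a = d (ρ_c − ρ_w)/(ρ_m − ρ_c) = 4.31 km × 1.811/0.482 = 16.2 km.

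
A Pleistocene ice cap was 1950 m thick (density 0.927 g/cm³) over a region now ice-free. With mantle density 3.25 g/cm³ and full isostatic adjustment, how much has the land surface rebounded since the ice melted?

Removing the load lets mantle flow back in; uplift u satisfies ρ_ice t = ρ_m u.
u = t ρ_ice/ρ_m = 1950 m × 0.927/3.25 = 556 m.

556 m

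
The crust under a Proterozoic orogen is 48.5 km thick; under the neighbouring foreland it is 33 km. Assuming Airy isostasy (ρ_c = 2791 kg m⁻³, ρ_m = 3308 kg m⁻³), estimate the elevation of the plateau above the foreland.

2.42 km

Excess crust Δ = 48.5 km − 33 km = 15.5 km, split between elevation h and root r with h + r = Δ.
Airy balance ρ_c h = (ρ_m − ρ_c) r gives r = h ρ_c/(ρ_m − ρ_c), so h (1 + ρ_c/(ρ_m − ρ_c)) = Δ, i.e. h = Δ (ρ_m − ρ_c)/ρ_m.
h = 15.5 km × 517/3308 = 2.42 km.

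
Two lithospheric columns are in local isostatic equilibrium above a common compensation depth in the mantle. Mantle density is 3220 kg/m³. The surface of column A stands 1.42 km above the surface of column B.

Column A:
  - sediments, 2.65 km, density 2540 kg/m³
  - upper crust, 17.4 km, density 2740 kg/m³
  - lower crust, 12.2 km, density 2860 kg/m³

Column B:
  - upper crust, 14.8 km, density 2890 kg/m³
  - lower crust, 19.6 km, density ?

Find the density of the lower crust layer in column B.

2960 kg/m³

Take the compensation level at the base of the deeper column (depth z_c below the surface of column A) and equate Σ ρ_i t_i down to z_c; mantle fills any gap and the z_c terms cancel.
Column A: 2.65×2540 + 17.4×2740 + 12.2×2860 + (z_c − 32.25)×3220
Column B: 1.42×0 + 14.8×2890 + 19.6×ρ + (z_c − 1.42 − 34.4)×3220
The z_c×3220 term appears on both sides and cancels. Collect the known terms of each column as K = Σ(ρt)_known − 3220 × (depth of known layers): K_A = 89299 − 3220×32.25 = −14546; K_B = 42772 − 3220×(1.42 + 34.4) = −72568.4.
Balance: K_A = K_B + 19.6×ρ, so ρ = (K_A − K_B)/19.6 = 58022.4/19.6 = 2960 kg/m³.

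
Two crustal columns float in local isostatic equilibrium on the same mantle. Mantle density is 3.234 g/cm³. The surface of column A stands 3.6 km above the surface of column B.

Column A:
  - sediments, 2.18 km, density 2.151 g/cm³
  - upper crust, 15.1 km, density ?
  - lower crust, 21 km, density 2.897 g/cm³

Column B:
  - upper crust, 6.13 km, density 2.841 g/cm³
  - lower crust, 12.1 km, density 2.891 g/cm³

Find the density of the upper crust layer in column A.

Take the compensation level at the base of the deeper column (depth z_c below the surface of column A) and equate Σ ρ_i t_i down to z_c; mantle fills any gap and the z_c terms cancel.
Column A: 2.18×2.151 + 15.1×ρ + 21×2.897 + (z_c − 38.28)×3.234
Column B: 3.6×0 + 6.13×2.841 + 12.1×2.891 + (z_c − 3.6 − 18.23)×3.234
The z_c×3.234 term appears on both sides and cancels. Collect the known terms of each column as K = Σ(ρt)_known − 3.234 × (depth of known layers): K_A = 65.52618 − 3.234×38.28 = −58.27134; K_B = 52.39643 − 3.234×(3.6 + 18.23) = −18.20179.
Balance: K_A + 15.1×ρ = K_B, so ρ = (K_B − K_A)/15.1 = 40.0695/15.1 = 2.65 g/cm³.

2.65 g/cm³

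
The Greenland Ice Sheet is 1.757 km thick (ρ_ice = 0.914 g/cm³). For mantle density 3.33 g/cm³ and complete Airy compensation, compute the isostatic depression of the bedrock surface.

In Airy isostatic equilibrium: the ice load ρ_ice t is balanced by mantle displaced below, ρ_m s.
s = t ρ_ice / ρ_m = 1.757 km × 0.914/3.33 = 0.482 km.

0.482 km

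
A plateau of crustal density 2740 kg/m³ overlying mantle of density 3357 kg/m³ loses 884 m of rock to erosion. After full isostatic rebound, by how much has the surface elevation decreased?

Rebound u = e ρ_c/ρ_m = 884 m × 2740/3357 = 721.5 m.
Net surface drop = e − u = 884 m − 721.5 m = e (ρ_m − ρ_c)/ρ_m = 162 m.

162 m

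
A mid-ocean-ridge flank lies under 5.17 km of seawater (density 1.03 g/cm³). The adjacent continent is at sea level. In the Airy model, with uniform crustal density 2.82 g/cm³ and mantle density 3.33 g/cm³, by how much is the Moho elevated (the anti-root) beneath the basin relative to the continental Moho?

18.1 km

Equating mass per unit area of the two columns: replacing crust with seawater at the top is compensated by replacing crust with mantle at the base: d (ρ_c − ρ_w) = a (ρ_m − ρ_c).
a = d (ρ_c − ρ_w)/(ρ_m − ρ_c) = 5.17 km × 1.79/0.51 = 18.1 km.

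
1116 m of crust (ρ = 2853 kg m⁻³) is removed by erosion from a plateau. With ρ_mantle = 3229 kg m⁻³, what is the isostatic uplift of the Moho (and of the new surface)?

Unloading: uplift u = e ρ_c/ρ_m = 1116 m × 2853/3229 = 986 m.

986 m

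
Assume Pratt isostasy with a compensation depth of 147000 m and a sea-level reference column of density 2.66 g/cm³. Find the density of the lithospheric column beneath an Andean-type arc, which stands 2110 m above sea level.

2.62 g/cm³

Pratt balance: ρ_ref D = ρ (D + h).
ρ = ρ_ref D/(D + h) = 2.66 × 147000 m/(147000 m + 2110 m) = 2.62 g/cm³.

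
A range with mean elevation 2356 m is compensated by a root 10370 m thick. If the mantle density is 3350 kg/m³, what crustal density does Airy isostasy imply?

2730 kg/m³

ρ_c h = (ρ_m − ρ_c) r → ρ_c (h + r) = ρ_m r → ρ_c = ρ_m r / (h + r).
ρ_c = 3350 × 10370 m / (2356 m + 10370 m) = 2730 kg/m³.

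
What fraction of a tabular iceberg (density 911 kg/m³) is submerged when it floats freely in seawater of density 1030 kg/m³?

0.884

Submerged fraction = ρ_obj/ρ_fluid = 911/1030 = 0.884.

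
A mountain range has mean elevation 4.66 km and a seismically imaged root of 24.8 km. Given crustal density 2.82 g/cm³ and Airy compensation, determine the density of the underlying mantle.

3.35 g/cm³

Airy balance: ρ_c h = (ρ_m − ρ_c) r → ρ_m = ρ_c (1 + h/r).
ρ_m = 2.82 × (1 + 4.66 km/24.8 km) = 3.35 g/cm³.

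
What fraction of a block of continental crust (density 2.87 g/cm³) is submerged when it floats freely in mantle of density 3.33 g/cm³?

0.862

Submerged fraction = ρ_obj/ρ_fluid = 2.87/3.33 = 0.862.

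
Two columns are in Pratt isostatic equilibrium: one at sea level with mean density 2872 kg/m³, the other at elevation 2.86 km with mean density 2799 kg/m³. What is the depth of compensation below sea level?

ρ_ref D = ρ (D + h) → D (ρ_ref − ρ) = ρ h.
D = ρ h/(ρ_ref − ρ) = 2799 × 2.86 km/(2872 − 2799) = 110 km.

110 km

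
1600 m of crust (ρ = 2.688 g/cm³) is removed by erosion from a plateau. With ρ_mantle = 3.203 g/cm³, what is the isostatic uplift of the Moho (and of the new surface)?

Unloading: uplift u = e ρ_c/ρ_m = 1600 m × 2.688/3.203 = 1340 m.

1340 m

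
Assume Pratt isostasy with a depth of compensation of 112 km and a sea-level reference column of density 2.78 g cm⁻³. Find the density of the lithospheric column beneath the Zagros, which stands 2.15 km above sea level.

Pratt balance: ρ_ref D = ρ (D + h).
ρ = ρ_ref D/(D + h) = 2.78 × 112 km/(112 km + 2.15 km) = 2.73 g cm⁻³.

2.73 g cm⁻³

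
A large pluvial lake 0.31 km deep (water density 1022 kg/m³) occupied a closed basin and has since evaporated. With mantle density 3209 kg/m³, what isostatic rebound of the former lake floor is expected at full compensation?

0.0987 km

u = d ρ_w/ρ_m = 0.31 km × 1022/3209 = 0.0987 km.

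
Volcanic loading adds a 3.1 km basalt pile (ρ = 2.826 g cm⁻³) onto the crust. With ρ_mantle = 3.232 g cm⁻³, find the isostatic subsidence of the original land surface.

Subaerial loading: s = t ρ_load / ρ_m.
s = 3.1 km × 2.826/3.232 = 2.71 km.

2.71 km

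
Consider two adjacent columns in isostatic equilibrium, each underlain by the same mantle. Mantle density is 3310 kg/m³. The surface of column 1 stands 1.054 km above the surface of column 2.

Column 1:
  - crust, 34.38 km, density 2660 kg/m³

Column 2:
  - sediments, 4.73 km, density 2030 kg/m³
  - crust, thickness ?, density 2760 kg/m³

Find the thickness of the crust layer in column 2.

23.3 km

Take the compensation level at the base of the deeper column (depth z_c below the surface of column 1) and equate Σ ρ_i t_i down to z_c; mantle fills any gap and the z_c terms cancel.
Column 1: 34.38×2660 + (z_c − 34.38)×3310
Column 2: 1.054×0 + 4.73×2030 + x×2760 + (z_c − 1.054 − 4.73 − x)×3310
The z_c×3310 term appears on both sides and cancels. Collect the known terms of each column as K = Σ(ρt)_known − 3310 × (depth of known layers): K_1 = 91450.8 − 3310×34.38 = −22347; K_2 = 9601.9 − 3310×(1.054 + 4.73) = −9543.14.
Balance: K_1 = K_2 − x×(3310 − 2760), so x = (K_2 − K_1)/(3310 − 2760) = 12803.9/550 = 23.3 km.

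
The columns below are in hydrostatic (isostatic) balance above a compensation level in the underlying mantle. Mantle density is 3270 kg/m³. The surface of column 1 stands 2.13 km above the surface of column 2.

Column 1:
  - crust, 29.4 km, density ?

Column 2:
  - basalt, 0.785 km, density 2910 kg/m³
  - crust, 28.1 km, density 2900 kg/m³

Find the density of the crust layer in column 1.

2670 kg/m³

Take the compensation level at the base of the deeper column (depth z_c below the surface of column 1) and equate Σ ρ_i t_i down to z_c; mantle fills any gap and the z_c terms cancel.
Column 1: 29.4×ρ + (z_c − 29.4)×3270
Column 2: 2.13×0 + 0.785×2910 + 28.1×2900 + (z_c − 2.13 − 28.885)×3270
The z_c×3270 term appears on both sides and cancels. Collect the known terms of each column as K = Σ(ρt)_known − 3270 × (depth of known layers): K_1 = 0 − 3270×29.4 = −96138; K_2 = 83774.35 − 3270×(2.13 + 28.885) = −17644.7.
Balance: K_1 + 29.4×ρ = K_2, so ρ = (K_2 − K_1)/29.4 = 78493.3/29.4 = 2670 kg/m³.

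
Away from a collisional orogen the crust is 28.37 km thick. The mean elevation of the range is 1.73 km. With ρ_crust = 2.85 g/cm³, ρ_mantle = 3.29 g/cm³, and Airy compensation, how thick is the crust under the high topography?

Root depth r = h ρ_c / (ρ_m − ρ_c) = 1.73 km × 2.85 / 0.44 = 11.21 km.
Total thickness = T + h + r = 28.37 km + 1.73 km + 11.21 km = 41.3 km.

41.3 km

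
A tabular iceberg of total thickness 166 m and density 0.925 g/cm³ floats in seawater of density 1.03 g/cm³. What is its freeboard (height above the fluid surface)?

Floating equilibrium: submerged depth d = t ρ_obj/ρ_fluid = 166 m × 0.925/1.03 = 149.1 m.
Freeboard = t − d = 166 m − 149.1 m = 16.9 m.

16.9 m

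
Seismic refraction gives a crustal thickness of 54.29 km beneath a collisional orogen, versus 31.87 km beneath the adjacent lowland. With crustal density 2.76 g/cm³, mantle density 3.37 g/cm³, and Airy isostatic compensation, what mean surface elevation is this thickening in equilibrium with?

4.06 km

Excess crust Δ = 54.29 km − 31.87 km = 22.42 km, split between elevation h and root r with h + r = Δ.
Airy balance ρ_c h = (ρ_m − ρ_c) r gives r = h ρ_c/(ρ_m − ρ_c), so h (1 + ρ_c/(ρ_m − ρ_c)) = Δ, i.e. h = Δ (ρ_m − ρ_c)/ρ_m.
h = 22.42 km × 0.61/3.37 = 4.06 km.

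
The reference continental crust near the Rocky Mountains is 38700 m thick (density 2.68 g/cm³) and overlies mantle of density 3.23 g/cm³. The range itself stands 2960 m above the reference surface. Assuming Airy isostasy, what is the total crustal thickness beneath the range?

Root depth r = h ρ_c / (ρ_m − ρ_c) = 2960 m × 2.68 / 0.55 = 14420 m.
Total thickness = T + h + r = 38700 m + 2960 m + 14420 m = 56100 m.

56100 m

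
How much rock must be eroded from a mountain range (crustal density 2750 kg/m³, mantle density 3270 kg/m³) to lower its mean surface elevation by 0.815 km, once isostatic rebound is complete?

Net drop Δ = e − u = e − e ρ_c/ρ_m = e (ρ_m − ρ_c)/ρ_m.
e = Δ ρ_m/(ρ_m − ρ_c) = 0.815 km × 3270/520 = 5.13 km.

5.13 km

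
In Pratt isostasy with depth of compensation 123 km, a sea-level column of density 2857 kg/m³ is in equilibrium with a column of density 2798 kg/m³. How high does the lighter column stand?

2.59 km

ρ_ref D = ρ (D + h) → h = D (ρ_ref − ρ)/ρ.
h = 123 km × (2857 − 2798)/2798 = 2.59 km.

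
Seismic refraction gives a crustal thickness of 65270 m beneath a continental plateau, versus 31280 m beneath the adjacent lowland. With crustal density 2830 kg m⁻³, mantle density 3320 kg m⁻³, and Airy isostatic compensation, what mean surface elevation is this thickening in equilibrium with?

5020 m

Excess crust Δ = 65270 m − 31280 m = 33990 m, split between elevation h and root r with h + r = Δ.
Airy balance ρ_c h = (ρ_m − ρ_c) r gives r = h ρ_c/(ρ_m − ρ_c), so h (1 + ρ_c/(ρ_m − ρ_c)) = Δ, i.e. h = Δ (ρ_m − ρ_c)/ρ_m.
h = 33990 m × 490/3320 = 5020 m.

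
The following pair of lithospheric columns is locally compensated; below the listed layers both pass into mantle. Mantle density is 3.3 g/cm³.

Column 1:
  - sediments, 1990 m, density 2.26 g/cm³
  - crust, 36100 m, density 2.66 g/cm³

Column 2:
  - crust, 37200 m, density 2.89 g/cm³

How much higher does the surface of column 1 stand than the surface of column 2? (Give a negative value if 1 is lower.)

3010 m

For any compensation level in the mantle, the mantle terms cancel and isostasy reduces to e = (Σt_1 − Σt_2) − (Σ(ρt)_1 − Σ(ρt)_2) / ρ_m.
Σt_1 = 38090 m; Σt_2 = 37200 m; Σ(ρt)_1 = 100523.4; Σ(ρt)_2 = 107508 (in m·g/cm³).
e = (38090 − 37200) − (100523.4 − 107508) / 3.3 = 3010 m.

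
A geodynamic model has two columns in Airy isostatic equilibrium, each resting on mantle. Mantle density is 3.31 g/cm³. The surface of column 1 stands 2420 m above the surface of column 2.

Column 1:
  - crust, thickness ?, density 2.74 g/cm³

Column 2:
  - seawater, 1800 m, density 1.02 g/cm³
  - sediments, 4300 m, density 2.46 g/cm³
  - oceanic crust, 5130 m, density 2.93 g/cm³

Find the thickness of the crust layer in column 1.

Take the compensation level at the base of the deeper column (depth z_c below the surface of column 1) and equate Σ ρ_i t_i down to z_c; mantle fills any gap and the z_c terms cancel.
Column 1: x×2.74 + (z_c − 0 − x)×3.31
Column 2: 2420×0 + 1800×1.02 + 4300×2.46 + 5130×2.93 + (z_c − 2420 − 11230)×3.31
The z_c×3.31 term appears on both sides and cancels. Collect the known terms of each column as K = Σ(ρt)_known − 3.31 × (depth of known layers): K_1 = 0 − 3.31×0 = 0; K_2 = 27444.9 − 3.31×(2420 + 11230) = −17736.6.
Balance: K_1 − x×(3.31 − 2.74) = K_2, so x = (K_1 − K_2)/(3.31 − 2.74) = 17736.6/0.57 = 31100 m.

31100 m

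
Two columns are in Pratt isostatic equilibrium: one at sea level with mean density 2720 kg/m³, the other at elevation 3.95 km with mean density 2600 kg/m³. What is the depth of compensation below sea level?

85.6 km

ρ_ref D = ρ (D + h) → D (ρ_ref − ρ) = ρ h.
D = ρ h/(ρ_ref − ρ) = 2600 × 3.95 km/(2720 − 2600) = 85.6 km.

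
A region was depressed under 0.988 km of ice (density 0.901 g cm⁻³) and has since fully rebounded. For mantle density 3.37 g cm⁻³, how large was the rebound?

Removing the load lets mantle flow back in; uplift u satisfies ρ_ice t = ρ_m u.
u = t ρ_ice/ρ_m = 0.988 km × 0.901/3.37 = 0.264 km.

0.264 km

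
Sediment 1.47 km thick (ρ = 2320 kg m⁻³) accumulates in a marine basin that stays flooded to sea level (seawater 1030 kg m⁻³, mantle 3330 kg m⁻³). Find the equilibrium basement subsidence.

Submarine loading: the sediment displaces seawater, and the subsidence is in turn flooded, so s (ρ_m − ρ_w) = t (ρ_sed − ρ_w).
s = 1.47 km × (2320 − 1030) / (3330 − 1030) = 0.824 km.

0.824 km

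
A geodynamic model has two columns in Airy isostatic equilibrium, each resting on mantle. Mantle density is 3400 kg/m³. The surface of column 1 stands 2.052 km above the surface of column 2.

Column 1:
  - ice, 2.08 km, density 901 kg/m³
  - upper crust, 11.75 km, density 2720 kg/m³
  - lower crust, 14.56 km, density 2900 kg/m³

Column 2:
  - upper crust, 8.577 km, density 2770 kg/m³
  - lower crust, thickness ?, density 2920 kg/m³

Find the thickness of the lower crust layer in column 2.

16.8 km

Take the compensation level at the base of the deeper column (depth z_c below the surface of column 1) and equate Σ ρ_i t_i down to z_c; mantle fills any gap and the z_c terms cancel.
Column 1: 2.08×901 + 11.75×2720 + 14.56×2900 + (z_c − 28.39)×3400
Column 2: 2.052×0 + 8.577×2770 + x×2920 + (z_c − 2.052 − 8.577 − x)×3400
The z_c×3400 term appears on both sides and cancels. Collect the known terms of each column as K = Σ(ρt)_known − 3400 × (depth of known layers): K_1 = 76058.08 − 3400×28.39 = −20467.92; K_2 = 23758.29 − 3400×(2.052 + 8.577) = −12380.31.
Balance: K_1 = K_2 − x×(3400 − 2920), so x = (K_2 − K_1)/(3400 − 2920) = 8087.61/480 = 16.8 km.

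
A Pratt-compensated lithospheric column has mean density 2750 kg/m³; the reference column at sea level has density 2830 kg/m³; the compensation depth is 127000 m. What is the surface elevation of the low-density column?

3690 m

ρ_ref D = ρ (D + h) → h = D (ρ_ref − ρ)/ρ.
h = 127000 m × (2830 − 2750)/2750 = 3690 m.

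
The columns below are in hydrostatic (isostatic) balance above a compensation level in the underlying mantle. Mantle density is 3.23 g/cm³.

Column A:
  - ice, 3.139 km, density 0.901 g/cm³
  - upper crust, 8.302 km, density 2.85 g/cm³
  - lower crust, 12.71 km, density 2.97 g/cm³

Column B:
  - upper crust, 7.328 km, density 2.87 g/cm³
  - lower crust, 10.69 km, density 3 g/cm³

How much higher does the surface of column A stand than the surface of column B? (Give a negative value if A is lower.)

For any compensation level in the mantle, the mantle terms cancel and isostasy reduces to e = (Σt_A − Σt_B) − (Σ(ρt)_A − Σ(ρt)_B) / ρ_m.
Σt_A = 24.151 km; Σt_B = 18.018 km; Σ(ρt)_A = 64.237639; Σ(ρt)_B = 53.10136 (in km·g/cm³).
e = (24.151 − 18.018) − (64.237639 − 53.10136) / 3.23 = 2.69 km.

2.69 km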